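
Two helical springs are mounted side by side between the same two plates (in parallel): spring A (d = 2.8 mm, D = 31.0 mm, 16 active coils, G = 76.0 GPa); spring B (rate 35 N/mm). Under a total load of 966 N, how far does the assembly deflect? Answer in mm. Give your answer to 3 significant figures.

k_A = Gd⁴/(8D³N_a) = (76.0×10³)(2.8⁴)/(8·31.0³·16) = 1.225 N/mm
Parallel: k_eq = 1.225 + 35 = 36.225 N/mm
δ = F/k_eq = 966/36.225 = 26.667 mm

26.7 mm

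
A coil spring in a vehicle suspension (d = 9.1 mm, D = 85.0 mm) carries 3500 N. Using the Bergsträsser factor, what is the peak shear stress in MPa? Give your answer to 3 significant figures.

1150 MPa

Spring index C = D/d = 85.0/9.1 = 9.3407
K_B = (4C+2)/(4C−3) = 39.363/34.363 = 1.1455
τ₀ = 8FD/(πd³) = 8·3500·85.0/(π·9.1³) = 2.38e+06/2367.4 = 1005.3 MPa
τ_max = K·τ₀ = 1.1455 × 1005.3 = 1151.6 MPa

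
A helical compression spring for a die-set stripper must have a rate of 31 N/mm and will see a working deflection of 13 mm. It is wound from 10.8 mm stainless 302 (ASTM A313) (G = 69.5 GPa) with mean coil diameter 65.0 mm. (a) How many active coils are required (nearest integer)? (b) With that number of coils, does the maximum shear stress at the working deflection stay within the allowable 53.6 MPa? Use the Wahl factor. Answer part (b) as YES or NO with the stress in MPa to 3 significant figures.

(a) 14 coils; (b) NO, τ_max = 65.7 MPa

N_a = Gd⁴/(8D³k) = (69.5×10³)(10.8⁴)/(8·65.0³·31) = 13.88 → N_a = 14
Actual rate k = Gd⁴/(8D³·14) = 30.741 N/mm
Working load F = kδ = 30.741·13 = 399.64 N
C = 65.0/10.8 = 6.0185; K_W = (4C−1)/(4C−4)+0.615/C = 1.2516
τ_max = K_W·8FD/(πd³) = 1.2516·52.511 = 65.724 MPa
τ_max > 53.6 MPa → exceeds allowable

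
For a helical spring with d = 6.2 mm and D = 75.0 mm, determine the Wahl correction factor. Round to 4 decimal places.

1.1184

C = D/d = 75.0/6.2 = 12.0968
K_W = (4C−1)/(4C−4) + 0.615/C = 47.387/44.387 + 0.0508 = 1.1184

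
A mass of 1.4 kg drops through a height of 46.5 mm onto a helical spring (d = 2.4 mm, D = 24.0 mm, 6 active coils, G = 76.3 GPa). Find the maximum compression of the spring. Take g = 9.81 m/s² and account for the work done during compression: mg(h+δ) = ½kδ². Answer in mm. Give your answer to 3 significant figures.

k = Gd⁴/(8D³N_a) = (76.3×10³)(2.4⁴)/(8·24.0³·6) = 3.815 N/mm
W = mg = 1.4 × 9.81 = 13.734 N
½kδ² − Wδ − Wh = 0 → δ = (W + √(W² + 2kWh))/k
δ = (13.734 + √(188.62 + 4872.75))/3.815 = (13.734 + 71.143)/3.815 = 22.248 mm

22.2 mm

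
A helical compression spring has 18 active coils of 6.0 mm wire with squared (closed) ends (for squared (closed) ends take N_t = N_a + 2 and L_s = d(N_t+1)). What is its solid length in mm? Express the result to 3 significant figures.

squared (closed) ends: N_t = N_a + 2 = 18 + 2 = 20
L_s = d·(N_t+1) = 6.0 × 21 = 126 mm

126 mm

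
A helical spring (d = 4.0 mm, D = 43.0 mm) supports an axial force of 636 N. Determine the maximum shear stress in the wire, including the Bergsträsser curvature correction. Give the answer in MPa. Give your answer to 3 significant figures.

Spring index C = D/d = 43.0/4.0 = 10.7500
K_B = (4C+2)/(4C−3) = 45.000/40.000 = 1.1250
τ₀ = 8FD/(πd³) = 8·636·43.0/(π·4.0³) = 218784/201.06 = 1088.1 MPa
τ_max = K·τ₀ = 1.1250 × 1088.1 = 1224.2 MPa

1220 MPa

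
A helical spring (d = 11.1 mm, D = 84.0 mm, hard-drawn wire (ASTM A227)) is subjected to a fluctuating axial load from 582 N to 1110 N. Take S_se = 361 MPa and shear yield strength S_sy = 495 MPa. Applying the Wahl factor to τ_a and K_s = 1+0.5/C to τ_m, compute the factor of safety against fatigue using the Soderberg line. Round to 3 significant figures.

C = D/d = 84.0/11.1 = 7.5676; K_W = (4C−1)/(4C−4)+0.615/C = 1.1955; K_s = 1+0.5/C = 1.0661
F_a = (F_max−F_min)/2 = 264 N; F_m = (F_max+F_min)/2 = 846 N
τ_a = K_W·8F_aD/(πd³) = 1.1955 × 41.291 = 49.362 MPa
τ_m = K_s·8F_mD/(πd³) = 1.0661 × 132.32 = 141.06 MPa
Soderberg: 1/n_f = τ_a/S_se + τ_m/S_sy = 49.362/361 + 141.06/495 = 0.13674 + 0.28497 = 0.42171
n_f = 1/0.42171 = 2.371

2.37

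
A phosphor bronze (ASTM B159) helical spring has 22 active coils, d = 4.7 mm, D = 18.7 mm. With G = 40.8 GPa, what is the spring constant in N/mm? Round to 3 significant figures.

k = Gd⁴/(8D³N_a) = (40.8×10³ × 4.7⁴) / (8 × 18.7³ × 22)
  = 1.99091e+07 / 1.1509e+06 = 17.299 N/mm

17.3 N/mm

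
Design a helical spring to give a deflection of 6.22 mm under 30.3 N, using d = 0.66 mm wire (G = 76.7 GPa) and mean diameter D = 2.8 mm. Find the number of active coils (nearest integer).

17

Required rate k = F/δ = 30.3/6.22 = 4.8714 N/mm
N_a = Gd⁴/(8D³k) = (76.7×10³ × 0.66⁴)/(8 × 2.8³ × 4.8714)
    = 14553.6 / 855.493 = 17.01 → 17 coils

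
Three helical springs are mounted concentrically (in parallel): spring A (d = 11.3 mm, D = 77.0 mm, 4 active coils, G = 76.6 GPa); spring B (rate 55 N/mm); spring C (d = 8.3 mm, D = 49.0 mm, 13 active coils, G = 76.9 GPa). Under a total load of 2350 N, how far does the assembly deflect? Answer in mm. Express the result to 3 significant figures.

k_A = Gd⁴/(8D³N_a) = (76.6×10³)(11.3⁴)/(8·77.0³·4) = 85.491 N/mm
k_C = Gd⁴/(8D³N_a) = (76.9×10³)(8.3⁴)/(8·49.0³·13) = 29.828 N/mm
Parallel: k_eq = 85.491 + 55 + 29.828 = 170.32 N/mm
δ = F/k_eq = 2350/170.32 = 13.798 mm

13.8 mm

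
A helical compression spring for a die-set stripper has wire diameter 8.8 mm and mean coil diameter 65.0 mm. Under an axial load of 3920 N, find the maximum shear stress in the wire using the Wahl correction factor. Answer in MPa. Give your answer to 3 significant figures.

Spring index C = D/d = 65.0/8.8 = 7.3864
K_W = (4C−1)/(4C−4) + 0.615/C = 28.545/25.545 + 0.0833 = 1.2007
τ₀ = 8FD/(πd³) = 8·3920·65.0/(π·8.8³) = 2.0384e+06/2140.9 = 952.12 MPa
τ_max = K·τ₀ = 1.2007 × 952.12 = 1143.2 MPa

1140 MPa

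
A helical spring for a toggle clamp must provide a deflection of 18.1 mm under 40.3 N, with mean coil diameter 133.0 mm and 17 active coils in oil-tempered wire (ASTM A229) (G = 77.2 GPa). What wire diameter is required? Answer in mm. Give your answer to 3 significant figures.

9.80 mm

Required rate k = F/δ = 40.3/18.1 = 2.2265 N/mm
d = (8D³N_a·k / G)^(1/4) = (8·133.0³·17·2.2265 / (77.2×10³))^0.25
  = (9227.9)^0.25 = 9.8011 mm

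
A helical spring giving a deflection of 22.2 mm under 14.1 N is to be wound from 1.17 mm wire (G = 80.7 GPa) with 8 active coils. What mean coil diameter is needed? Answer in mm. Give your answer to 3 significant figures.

Required rate k = F/δ = 14.1/22.2 = 0.63514 N/mm
D = (Gd⁴/(8N_a·k))^(1/3) = (80.7×10³·1.17⁴/(8·8·0.63514))^(1/3)
  = (3720.24)^(1/3) = 15.4950 mm

15.5 mm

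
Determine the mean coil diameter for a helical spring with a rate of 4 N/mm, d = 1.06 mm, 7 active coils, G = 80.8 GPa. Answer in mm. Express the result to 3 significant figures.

D = (Gd⁴/(8N_a·k))^(1/3) = (80.8×10³·1.06⁴/(8·7·4))^(1/3)
  = (455.393)^(1/3) = 7.6936 mm

7.69 mm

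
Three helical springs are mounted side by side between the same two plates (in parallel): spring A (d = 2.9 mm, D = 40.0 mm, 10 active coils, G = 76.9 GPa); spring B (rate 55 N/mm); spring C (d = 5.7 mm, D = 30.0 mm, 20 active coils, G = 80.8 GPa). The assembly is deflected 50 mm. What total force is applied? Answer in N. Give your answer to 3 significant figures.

3790 N

k_A = Gd⁴/(8D³N_a) = (76.9×10³)(2.9⁴)/(8·40.0³·10) = 1.0623 N/mm
k_C = Gd⁴/(8D³N_a) = (80.8×10³)(5.7⁴)/(8·30.0³·20) = 19.744 N/mm
Parallel: k_eq = 1.0623 + 55 + 19.744 = 75.806 N/mm
F = k_eq·δ = 75.806·50 = 3790.3 N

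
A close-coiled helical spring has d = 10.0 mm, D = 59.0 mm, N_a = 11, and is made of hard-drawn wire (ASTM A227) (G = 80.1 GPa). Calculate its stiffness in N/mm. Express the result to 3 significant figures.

44.3 N/mm

k = Gd⁴/(8D³N_a) = (80.1×10³ × 10.0⁴) / (8 × 59.0³ × 11)
  = 8.01e+08 / 1.80734e+07 = 44.319 N/mm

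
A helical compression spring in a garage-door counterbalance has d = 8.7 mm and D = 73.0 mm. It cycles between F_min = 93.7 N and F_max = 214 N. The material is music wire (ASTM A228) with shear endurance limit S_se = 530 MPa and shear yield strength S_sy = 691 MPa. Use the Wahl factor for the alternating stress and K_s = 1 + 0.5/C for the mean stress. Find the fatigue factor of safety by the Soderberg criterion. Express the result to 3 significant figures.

9.59

C = D/d = 73.0/8.7 = 8.3908; K_W = (4C−1)/(4C−4)+0.615/C = 1.1748; K_s = 1+0.5/C = 1.0596
F_a = (F_max−F_min)/2 = 60.15 N; F_m = (F_max+F_min)/2 = 153.85 N
τ_a = K_W·8F_aD/(πd³) = 1.1748 × 16.98 = 19.948 MPa
τ_m = K_s·8F_mD/(πd³) = 1.0596 × 43.431 = 46.019 MPa
Soderberg: 1/n_f = τ_a/S_se + τ_m/S_sy = 19.948/530 + 46.019/691 = 0.03764 + 0.06660 = 0.10424
n_f = 1/0.10424 = 9.594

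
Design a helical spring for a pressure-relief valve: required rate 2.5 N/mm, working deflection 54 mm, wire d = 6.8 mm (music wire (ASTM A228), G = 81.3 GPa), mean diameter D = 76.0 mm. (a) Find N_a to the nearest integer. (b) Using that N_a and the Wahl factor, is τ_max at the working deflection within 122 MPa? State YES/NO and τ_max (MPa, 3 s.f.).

N_a = Gd⁴/(8D³k) = (81.3×10³)(6.8⁴)/(8·76.0³·2.5) = 19.8 → N_a = 20
Actual rate k = Gd⁴/(8D³·20) = 2.4749 N/mm
Working load F = kδ = 2.4749·54 = 133.65 N
C = 76.0/6.8 = 11.1765; K_W = (4C−1)/(4C−4)+0.615/C = 1.1287
τ_max = K_W·8FD/(πd³) = 1.1287·82.26 = 92.848 MPa
τ_max ≤ 122 MPa → acceptable

(a) 20 coils; (b) YES, τ_max = 92.8 MPa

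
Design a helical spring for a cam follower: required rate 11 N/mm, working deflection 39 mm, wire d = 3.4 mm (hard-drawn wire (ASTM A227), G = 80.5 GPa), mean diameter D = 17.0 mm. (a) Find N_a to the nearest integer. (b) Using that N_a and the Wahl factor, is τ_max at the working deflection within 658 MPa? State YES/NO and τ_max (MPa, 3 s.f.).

N_a = Gd⁴/(8D³k) = (80.5×10³)(3.4⁴)/(8·17.0³·11) = 24.88 → N_a = 25
Actual rate k = Gd⁴/(8D³·25) = 10.948 N/mm
Working load F = kδ = 10.948·39 = 426.97 N
C = 17.0/3.4 = 5.0000; K_W = (4C−1)/(4C−4)+0.615/C = 1.3105
τ_max = K_W·8FD/(πd³) = 1.3105·470.27 = 616.3 MPa
τ_max ≤ 658 MPa → acceptable

(a) 25 coils; (b) YES, τ_max = 616 MPa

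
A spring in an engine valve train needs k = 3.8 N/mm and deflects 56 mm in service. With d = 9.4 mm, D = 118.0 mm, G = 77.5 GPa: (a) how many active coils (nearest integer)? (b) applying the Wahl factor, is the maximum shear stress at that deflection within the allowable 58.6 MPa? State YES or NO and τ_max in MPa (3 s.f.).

N_a = Gd⁴/(8D³k) = (77.5×10³)(9.4⁴)/(8·118.0³·3.8) = 12.11 → N_a = 12
Actual rate k = Gd⁴/(8D³·12) = 3.8362 N/mm
Working load F = kδ = 3.8362·56 = 214.82 N
C = 118.0/9.4 = 12.5532; K_W = (4C−1)/(4C−4)+0.615/C = 1.1139
τ_max = K_W·8FD/(πd³) = 1.1139·77.718 = 86.571 MPa
τ_max > 58.6 MPa → exceeds allowable

(a) 12 coils; (b) NO, τ_max = 86.6 MPa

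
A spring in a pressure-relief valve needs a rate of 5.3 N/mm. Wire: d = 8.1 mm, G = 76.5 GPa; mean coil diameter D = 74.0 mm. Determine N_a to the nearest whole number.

N_a = Gd⁴/(8D³k) = (76.5×10³ × 8.1⁴)/(8 × 74.0³ × 5.3)
    = 3.29307e+08 / 1.71815e+07 = 19.17 → 19 coils

19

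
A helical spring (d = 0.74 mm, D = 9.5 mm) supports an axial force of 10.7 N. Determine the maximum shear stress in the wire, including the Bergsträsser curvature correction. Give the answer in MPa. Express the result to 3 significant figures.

Spring index C = D/d = 9.5/0.74 = 12.8378
K_B = (4C+2)/(4C−3) = 53.351/48.351 = 1.1034
τ₀ = 8FD/(πd³) = 8·10.7·9.5/(π·0.74³) = 813.2/1.273 = 638.78 MPa
τ_max = K·τ₀ = 1.1034 × 638.78 = 704.84 MPa

705 MPa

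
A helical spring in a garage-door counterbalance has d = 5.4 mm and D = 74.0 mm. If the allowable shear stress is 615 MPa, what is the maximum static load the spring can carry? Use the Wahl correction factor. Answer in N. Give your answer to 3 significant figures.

C = D/d = 74.0/5.4 = 13.7037
K_W = (4C−1)/(4C−4) + 0.615/C = 53.815/50.815 + 0.0449 = 1.1039
τ_max = K·8FD/(πd³) → F_max = τ_allow·πd³/(8DK)
F_max = 615·π·5.4³/(8·74.0·1.1039) = 3.0423e+05/653.52 = 465.53 N

466 N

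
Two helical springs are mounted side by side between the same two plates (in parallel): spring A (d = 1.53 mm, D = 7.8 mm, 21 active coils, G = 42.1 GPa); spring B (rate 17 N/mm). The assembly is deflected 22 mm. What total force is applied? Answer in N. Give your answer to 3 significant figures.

438 N

k_A = Gd⁴/(8D³N_a) = (42.1×10³)(1.53⁴)/(8·7.8³·21) = 2.8937 N/mm
Parallel: k_eq = 2.8937 + 17 = 19.894 N/mm
F = k_eq·δ = 19.894·22 = 437.66 N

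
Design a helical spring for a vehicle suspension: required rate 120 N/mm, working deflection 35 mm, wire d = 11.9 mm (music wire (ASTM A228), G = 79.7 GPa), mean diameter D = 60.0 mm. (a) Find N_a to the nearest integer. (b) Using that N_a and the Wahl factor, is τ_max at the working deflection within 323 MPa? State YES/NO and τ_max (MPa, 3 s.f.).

(a) 8 coils; (b) NO, τ_max = 480 MPa

N_a = Gd⁴/(8D³k) = (79.7×10³)(11.9⁴)/(8·60.0³·120) = 7.708 → N_a = 8
Actual rate k = Gd⁴/(8D³·8) = 115.61 N/mm
Working load F = kδ = 115.61·35 = 4046.5 N
C = 60.0/11.9 = 5.0420; K_W = (4C−1)/(4C−4)+0.615/C = 1.3075
τ_max = K_W·8FD/(πd³) = 1.3075·366.89 = 479.71 MPa
τ_max > 323 MPa → exceeds allowable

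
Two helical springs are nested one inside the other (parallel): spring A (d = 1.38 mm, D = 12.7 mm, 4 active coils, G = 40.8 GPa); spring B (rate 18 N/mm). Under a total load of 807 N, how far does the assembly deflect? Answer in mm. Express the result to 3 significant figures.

39.8 mm

k_A = Gd⁴/(8D³N_a) = (40.8×10³)(1.38⁴)/(8·12.7³·4) = 2.2574 N/mm
Parallel: k_eq = 2.2574 + 18 = 20.257 N/mm
δ = F/k_eq = 807/20.257 = 39.837 mm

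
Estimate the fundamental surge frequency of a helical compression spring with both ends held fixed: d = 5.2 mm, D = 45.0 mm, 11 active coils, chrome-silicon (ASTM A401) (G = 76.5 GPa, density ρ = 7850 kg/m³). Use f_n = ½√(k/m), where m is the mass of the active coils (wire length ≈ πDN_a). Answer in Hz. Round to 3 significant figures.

k = Gd⁴/(8D³N_a) = (76.5×10³)(5.2⁴)/(8·45.0³·11) = 6.9752 N/mm = 6975.2 N/m
Wire length L = πDN_a = π·45.0·11 = 1555.1 mm
m = ρ·(πd²/4)·L = 7850 × 21.237×10⁻⁶ m² × 1.5551 m = 0.25925 kg
f_n = ½√(k/m) = 0.5·√(6975.2/0.25925) = 0.5·√(26905) = 82.014 Hz

82.0 Hz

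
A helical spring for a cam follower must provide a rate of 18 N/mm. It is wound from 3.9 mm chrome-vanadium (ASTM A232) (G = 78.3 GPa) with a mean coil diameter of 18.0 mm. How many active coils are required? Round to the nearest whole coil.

N_a = Gd⁴/(8D³k) = (78.3×10³ × 3.9⁴)/(8 × 18.0³ × 18)
    = 1.81142e+07 / 839808 = 21.57 → 22 coils

22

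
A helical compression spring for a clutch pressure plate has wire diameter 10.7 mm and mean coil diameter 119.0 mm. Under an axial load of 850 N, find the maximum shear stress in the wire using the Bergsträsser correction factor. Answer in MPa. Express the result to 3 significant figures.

236 MPa

Spring index C = D/d = 119.0/10.7 = 11.1215
K_B = (4C+2)/(4C−3) = 46.486/41.486 = 1.1205
τ₀ = 8FD/(πd³) = 8·850·119.0/(π·10.7³) = 809200/3848.6 = 210.26 MPa
τ_max = K·τ₀ = 1.1205 × 210.26 = 235.6 MPa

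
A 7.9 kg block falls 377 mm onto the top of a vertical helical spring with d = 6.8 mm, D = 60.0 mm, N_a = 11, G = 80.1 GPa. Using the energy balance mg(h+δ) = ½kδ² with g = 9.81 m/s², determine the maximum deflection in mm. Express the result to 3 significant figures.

k = Gd⁴/(8D³N_a) = (80.1×10³)(6.8⁴)/(8·60.0³·11) = 9.0101 N/mm
W = mg = 7.9 × 9.81 = 77.499 N
½kδ² − Wδ − Wh = 0 → δ = (W + √(W² + 2kWh))/k
δ = (77.499 + √(6006.1 + 526501))/9.0101 = (77.499 + 729.73)/9.0101 = 89.591 mm

89.6 mm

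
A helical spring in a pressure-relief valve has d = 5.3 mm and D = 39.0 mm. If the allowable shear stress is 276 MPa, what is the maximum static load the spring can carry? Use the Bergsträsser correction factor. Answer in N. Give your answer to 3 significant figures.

348 N

C = D/d = 39.0/5.3 = 7.3585
K_B = (4C+2)/(4C−3) = 31.434/26.434 = 1.1892
τ_max = K·8FD/(πd³) → F_max = τ_allow·πd³/(8DK)
F_max = 276·π·5.3³/(8·39.0·1.1892) = 1.2909e+05/371.01 = 347.93 N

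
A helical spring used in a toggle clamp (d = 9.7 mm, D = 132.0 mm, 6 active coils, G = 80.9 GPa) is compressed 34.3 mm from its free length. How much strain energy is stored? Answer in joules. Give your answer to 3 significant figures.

3.82 J

k = Gd⁴/(8D³N_a) = (80.9×10³)(9.7⁴)/(8·132.0³·6) = 6.4874 N/mm
U = ½kδ² = 0.5 × 6.4874 × 34.3² = 3816.2 N·mm = 3.8162 J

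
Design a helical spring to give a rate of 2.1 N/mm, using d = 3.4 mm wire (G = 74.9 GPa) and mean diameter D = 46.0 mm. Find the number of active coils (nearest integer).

N_a = Gd⁴/(8D³k) = (74.9×10³ × 3.4⁴)/(8 × 46.0³ × 2.1)
    = 1.00092e+07 / 1.63524e+06 = 6.121 → 6 coils

6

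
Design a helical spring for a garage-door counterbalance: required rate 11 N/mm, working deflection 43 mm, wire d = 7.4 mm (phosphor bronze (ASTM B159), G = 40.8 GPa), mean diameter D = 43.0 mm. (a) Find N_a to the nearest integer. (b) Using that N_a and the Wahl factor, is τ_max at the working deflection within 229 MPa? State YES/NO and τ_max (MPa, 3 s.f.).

N_a = Gd⁴/(8D³k) = (40.8×10³)(7.4⁴)/(8·43.0³·11) = 17.49 → N_a = 17
Actual rate k = Gd⁴/(8D³·17) = 11.315 N/mm
Working load F = kδ = 11.315·43 = 486.53 N
C = 43.0/7.4 = 5.8108; K_W = (4C−1)/(4C−4)+0.615/C = 1.2617
τ_max = K_W·8FD/(πd³) = 1.2617·131.47 = 165.88 MPa
τ_max ≤ 229 MPa → acceptable

(a) 17 coils; (b) YES, τ_max = 166 MPa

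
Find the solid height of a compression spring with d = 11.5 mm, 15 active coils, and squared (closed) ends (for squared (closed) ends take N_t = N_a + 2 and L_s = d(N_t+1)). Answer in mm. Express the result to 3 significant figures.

squared (closed) ends: N_t = N_a + 2 = 15 + 2 = 17
L_s = d·(N_t+1) = 11.5 × 18 = 207 mm

207 mm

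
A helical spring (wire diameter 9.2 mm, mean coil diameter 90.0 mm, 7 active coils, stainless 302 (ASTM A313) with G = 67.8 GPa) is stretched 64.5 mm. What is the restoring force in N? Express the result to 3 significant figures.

k = Gd⁴/(8D³N_a) = (67.8×10³)(9.2⁴)/(8·90.0³·7) = 11.898 N/mm
F = k·δ = 11.898 × 64.5 = 767.41 N

767 N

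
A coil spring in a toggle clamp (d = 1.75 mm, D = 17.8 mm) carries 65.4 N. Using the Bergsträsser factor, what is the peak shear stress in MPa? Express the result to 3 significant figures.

627 MPa

Spring index C = D/d = 17.8/1.75 = 10.1714
K_B = (4C+2)/(4C−3) = 42.686/37.686 = 1.1327
τ₀ = 8FD/(πd³) = 8·65.4·17.8/(π·1.75³) = 9312.96/16.837 = 553.13 MPa
τ_max = K·τ₀ = 1.1327 × 553.13 = 626.51 MPa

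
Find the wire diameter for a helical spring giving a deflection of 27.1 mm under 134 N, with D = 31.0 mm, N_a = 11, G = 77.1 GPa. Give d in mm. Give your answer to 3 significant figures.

3.60 mm

Required rate k = F/δ = 134/27.1 = 4.9446 N/mm
d = (8D³N_a·k / G)^(1/4) = (8·31.0³·11·4.9446 / (77.1×10³))^0.25
  = (168.13)^0.25 = 3.6009 mm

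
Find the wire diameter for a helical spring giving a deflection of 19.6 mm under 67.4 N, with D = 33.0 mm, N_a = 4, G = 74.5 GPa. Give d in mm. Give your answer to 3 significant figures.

Required rate k = F/δ = 67.4/19.6 = 3.4388 N/mm
d = (8D³N_a·k / G)^(1/4) = (8·33.0³·4·3.4388 / (74.5×10³))^0.25
  = (53.081)^0.25 = 2.6992 mm

2.70 mm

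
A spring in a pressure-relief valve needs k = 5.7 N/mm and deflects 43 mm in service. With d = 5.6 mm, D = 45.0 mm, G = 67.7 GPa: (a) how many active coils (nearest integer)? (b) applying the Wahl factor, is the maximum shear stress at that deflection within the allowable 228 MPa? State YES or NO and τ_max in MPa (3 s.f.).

N_a = Gd⁴/(8D³k) = (67.7×10³)(5.6⁴)/(8·45.0³·5.7) = 16.02 → N_a = 16
Actual rate k = Gd⁴/(8D³·16) = 5.7081 N/mm
Working load F = kδ = 5.7081·43 = 245.45 N
C = 45.0/5.6 = 8.0357; K_W = (4C−1)/(4C−4)+0.615/C = 1.1831
τ_max = K_W·8FD/(πd³) = 1.1831·160.16 = 189.49 MPa
τ_max ≤ 228 MPa → acceptable

(a) 16 coils; (b) YES, τ_max = 189 MPa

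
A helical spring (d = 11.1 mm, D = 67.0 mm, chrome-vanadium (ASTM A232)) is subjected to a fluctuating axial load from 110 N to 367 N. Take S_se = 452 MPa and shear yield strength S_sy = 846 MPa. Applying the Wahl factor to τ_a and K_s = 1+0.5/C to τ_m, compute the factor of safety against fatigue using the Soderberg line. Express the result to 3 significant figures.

12.1

C = D/d = 67.0/11.1 = 6.0360; K_W = (4C−1)/(4C−4)+0.615/C = 1.2508; K_s = 1+0.5/C = 1.0828
F_a = (F_max−F_min)/2 = 128.5 N; F_m = (F_max+F_min)/2 = 238.5 N
τ_a = K_W·8F_aD/(πd³) = 1.2508 × 16.031 = 20.051 MPa
τ_m = K_s·8F_mD/(πd³) = 1.0828 × 29.753 = 32.218 MPa
Soderberg: 1/n_f = τ_a/S_se + τ_m/S_sy = 20.051/452 + 32.218/846 = 0.04436 + 0.03808 = 0.082444
n_f = 1/0.082444 = 12.13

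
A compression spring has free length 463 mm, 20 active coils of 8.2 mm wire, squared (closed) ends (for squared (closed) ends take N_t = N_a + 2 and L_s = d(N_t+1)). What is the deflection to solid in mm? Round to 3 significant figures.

N_t = 22; L_s = 8.2·23 = 188.6 mm
δ_solid = L₀ − L_s = 463 − 188.6 = 274.4 mm

274 mm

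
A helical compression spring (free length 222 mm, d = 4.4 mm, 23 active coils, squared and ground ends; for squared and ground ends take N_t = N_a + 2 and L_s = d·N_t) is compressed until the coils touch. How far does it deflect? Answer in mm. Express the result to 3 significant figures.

112 mm

N_t = 25; L_s = 4.4·25 = 110 mm
δ_solid = L₀ − L_s = 222 − 110 = 112 mm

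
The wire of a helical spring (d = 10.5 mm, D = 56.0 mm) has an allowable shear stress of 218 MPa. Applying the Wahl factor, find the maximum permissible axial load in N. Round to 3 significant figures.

1370 N

C = D/d = 56.0/10.5 = 5.3333
K_W = (4C−1)/(4C−4) + 0.615/C = 20.333/17.333 + 0.1153 = 1.2884
τ_max = K·8FD/(πd³) → F_max = τ_allow·πd³/(8DK)
F_max = 218·π·10.5³/(8·56.0·1.2884) = 7.9282e+05/577.2 = 1373.6 N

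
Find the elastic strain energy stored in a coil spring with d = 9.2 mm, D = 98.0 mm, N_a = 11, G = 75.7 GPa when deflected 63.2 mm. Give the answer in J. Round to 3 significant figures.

13.1 J

k = Gd⁴/(8D³N_a) = (75.7×10³)(9.2⁴)/(8·98.0³·11) = 6.5477 N/mm
U = ½kδ² = 0.5 × 6.5477 × 63.2² = 13076 N·mm = 13.076 J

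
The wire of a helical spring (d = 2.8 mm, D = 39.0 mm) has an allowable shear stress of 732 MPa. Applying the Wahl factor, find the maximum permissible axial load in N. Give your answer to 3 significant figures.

147 N

C = D/d = 39.0/2.8 = 13.9286
K_W = (4C−1)/(4C−4) + 0.615/C = 54.714/51.714 + 0.0442 = 1.1022
τ_max = K·8FD/(πd³) → F_max = τ_allow·πd³/(8DK)
F_max = 732·π·2.8³/(8·39.0·1.1022) = 50482/343.88 = 146.8 N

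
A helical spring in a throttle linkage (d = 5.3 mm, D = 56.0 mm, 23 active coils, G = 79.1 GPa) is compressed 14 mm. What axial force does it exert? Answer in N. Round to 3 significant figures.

k = Gd⁴/(8D³N_a) = (79.1×10³)(5.3⁴)/(8·56.0³·23) = 1.9315 N/mm
F = k·δ = 1.9315 × 14 = 27.041 N

27.0 N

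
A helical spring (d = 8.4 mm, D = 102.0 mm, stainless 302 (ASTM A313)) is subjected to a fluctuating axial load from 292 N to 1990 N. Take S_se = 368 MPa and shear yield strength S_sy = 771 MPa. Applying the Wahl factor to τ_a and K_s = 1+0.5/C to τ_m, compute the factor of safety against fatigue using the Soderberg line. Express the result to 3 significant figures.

0.554

C = D/d = 102.0/8.4 = 12.1429; K_W = (4C−1)/(4C−4)+0.615/C = 1.1180; K_s = 1+0.5/C = 1.0412
F_a = (F_max−F_min)/2 = 849 N; F_m = (F_max+F_min)/2 = 1141 N
τ_a = K_W·8F_aD/(πd³) = 1.1180 × 372.06 = 415.94 MPa
τ_m = K_s·8F_mD/(πd³) = 1.0412 × 500.02 = 520.61 MPa
Soderberg: 1/n_f = τ_a/S_se + τ_m/S_sy = 415.94/368 + 520.61/771 = 1.13028 + 0.67524 = 1.8055
n_f = 1/1.8055 = 0.5539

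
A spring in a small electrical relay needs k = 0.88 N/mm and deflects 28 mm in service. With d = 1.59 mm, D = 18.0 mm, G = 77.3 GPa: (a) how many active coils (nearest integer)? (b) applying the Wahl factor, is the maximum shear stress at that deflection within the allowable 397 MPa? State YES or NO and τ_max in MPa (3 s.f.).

N_a = Gd⁴/(8D³k) = (77.3×10³)(1.59⁴)/(8·18.0³·0.88) = 12.03 → N_a = 12
Actual rate k = Gd⁴/(8D³·12) = 0.88243 N/mm
Working load F = kδ = 0.88243·28 = 24.708 N
C = 18.0/1.59 = 11.3208; K_W = (4C−1)/(4C−4)+0.615/C = 1.1270
τ_max = K_W·8FD/(πd³) = 1.1270·281.75 = 317.53 MPa
τ_max ≤ 397 MPa → acceptable

(a) 12 coils; (b) YES, τ_max = 318 MPa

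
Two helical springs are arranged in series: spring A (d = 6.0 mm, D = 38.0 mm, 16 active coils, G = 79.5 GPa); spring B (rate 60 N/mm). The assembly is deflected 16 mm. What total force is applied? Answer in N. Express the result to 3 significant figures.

189 N

k_A = Gd⁴/(8D³N_a) = (79.5×10³)(6.0⁴)/(8·38.0³·16) = 14.669 N/mm
Series: 1/k_eq = 1/14.669 + 1/60 = 0.084836; k_eq = 11.787 N/mm
F = k_eq·δ = 11.787·16 = 188.6 N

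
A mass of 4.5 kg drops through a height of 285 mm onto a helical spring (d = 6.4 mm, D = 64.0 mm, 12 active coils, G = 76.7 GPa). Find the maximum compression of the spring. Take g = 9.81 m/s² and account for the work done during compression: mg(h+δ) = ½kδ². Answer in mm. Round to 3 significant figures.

k = Gd⁴/(8D³N_a) = (76.7×10³)(6.4⁴)/(8·64.0³·12) = 5.1133 N/mm
W = mg = 4.5 × 9.81 = 44.145 N
½kδ² − Wδ − Wh = 0 → δ = (W + √(W² + 2kWh))/k
δ = (44.145 + √(1948.8 + 128665))/5.1133 = (44.145 + 361.41)/5.1133 = 79.312 mm

79.3 mm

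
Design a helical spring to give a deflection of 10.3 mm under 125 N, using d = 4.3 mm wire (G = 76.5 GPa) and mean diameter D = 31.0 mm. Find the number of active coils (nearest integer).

9

Required rate k = F/δ = 125/10.3 = 12.136 N/mm
N_a = Gd⁴/(8D³k) = (76.5×10³ × 4.3⁴)/(8 × 31.0³ × 12.136)
    = 2.61538e+07 / 2.89233e+06 = 9.042 → 9 coils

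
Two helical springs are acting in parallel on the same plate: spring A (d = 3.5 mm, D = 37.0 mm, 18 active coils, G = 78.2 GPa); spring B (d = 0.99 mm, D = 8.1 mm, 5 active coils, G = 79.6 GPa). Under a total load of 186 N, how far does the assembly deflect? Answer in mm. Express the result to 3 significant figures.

35.7 mm

k_A = Gd⁴/(8D³N_a) = (78.2×10³)(3.5⁴)/(8·37.0³·18) = 1.6088 N/mm
k_B = Gd⁴/(8D³N_a) = (79.6×10³)(0.99⁴)/(8·8.1³·5) = 3.597 N/mm
Parallel: k_eq = 1.6088 + 3.597 = 5.2058 N/mm
δ = F/k_eq = 186/5.2058 = 35.729 mm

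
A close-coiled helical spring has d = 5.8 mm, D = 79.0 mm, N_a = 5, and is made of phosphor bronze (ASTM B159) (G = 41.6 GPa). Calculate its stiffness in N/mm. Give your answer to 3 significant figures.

2.39 N/mm

k = Gd⁴/(8D³N_a) = (41.6×10³ × 5.8⁴) / (8 × 79.0³ × 5)
  = 4.70766e+07 / 1.97216e+07 = 2.3871 N/mm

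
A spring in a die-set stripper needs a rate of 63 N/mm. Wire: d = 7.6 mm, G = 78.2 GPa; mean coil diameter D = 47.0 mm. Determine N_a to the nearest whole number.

N_a = Gd⁴/(8D³k) = (78.2×10³ × 7.6⁴)/(8 × 47.0³ × 63)
    = 2.60892e+08 / 5.23268e+07 = 4.986 → 5 coils

5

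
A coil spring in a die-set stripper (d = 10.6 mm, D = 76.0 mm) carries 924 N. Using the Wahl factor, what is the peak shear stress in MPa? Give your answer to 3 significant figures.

Spring index C = D/d = 76.0/10.6 = 7.1698
K_W = (4C−1)/(4C−4) + 0.615/C = 27.679/24.679 + 0.0858 = 1.2073
τ₀ = 8FD/(πd³) = 8·924·76.0/(π·10.6³) = 561792/3741.7 = 150.14 MPa
τ_max = K·τ₀ = 1.2073 × 150.14 = 181.27 MPa

181 MPa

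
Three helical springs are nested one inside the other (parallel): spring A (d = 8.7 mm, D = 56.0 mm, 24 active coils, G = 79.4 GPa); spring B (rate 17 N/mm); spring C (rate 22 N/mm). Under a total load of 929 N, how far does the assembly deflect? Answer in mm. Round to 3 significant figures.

k_A = Gd⁴/(8D³N_a) = (79.4×10³)(8.7⁴)/(8·56.0³·24) = 13.491 N/mm
Parallel: k_eq = 13.491 + 17 + 22 = 52.491 N/mm
δ = F/k_eq = 929/52.491 = 17.698 mm

17.7 mm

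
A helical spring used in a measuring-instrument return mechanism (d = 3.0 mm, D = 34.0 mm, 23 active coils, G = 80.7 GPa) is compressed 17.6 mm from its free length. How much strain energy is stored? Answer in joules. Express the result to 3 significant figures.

0.140 J

k = Gd⁴/(8D³N_a) = (80.7×10³)(3.0⁴)/(8·34.0³·23) = 0.90387 N/mm
U = ½kδ² = 0.5 × 0.90387 × 17.6² = 139.99 N·mm = 0.13999 J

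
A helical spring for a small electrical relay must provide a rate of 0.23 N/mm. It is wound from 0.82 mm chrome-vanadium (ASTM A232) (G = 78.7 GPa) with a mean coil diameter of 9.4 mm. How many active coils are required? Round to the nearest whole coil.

23

N_a = Gd⁴/(8D³k) = (78.7×10³ × 0.82⁴)/(8 × 9.4³ × 0.23)
    = 35582 / 1528.27 = 23.28 → 23 coils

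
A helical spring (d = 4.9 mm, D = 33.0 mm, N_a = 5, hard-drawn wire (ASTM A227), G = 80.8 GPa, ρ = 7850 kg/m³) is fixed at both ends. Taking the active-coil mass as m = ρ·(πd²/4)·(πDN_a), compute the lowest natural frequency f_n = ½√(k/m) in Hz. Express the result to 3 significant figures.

k = Gd⁴/(8D³N_a) = (80.8×10³)(4.9⁴)/(8·33.0³·5) = 32.404 N/mm = 32404 N/m
Wire length L = πDN_a = π·33.0·5 = 518.36 mm
m = ρ·(πd²/4)·L = 7850 × 18.857×10⁻⁶ m² × 0.51836 m = 0.076734 kg
f_n = ½√(k/m) = 0.5·√(32404/0.076734) = 0.5·√(4.2229e+05) = 324.92 Hz

325 Hz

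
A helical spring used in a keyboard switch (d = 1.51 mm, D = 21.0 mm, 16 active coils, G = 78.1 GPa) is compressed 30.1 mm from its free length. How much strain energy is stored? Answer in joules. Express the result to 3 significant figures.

0.155 J

k = Gd⁴/(8D³N_a) = (78.1×10³)(1.51⁴)/(8·21.0³·16) = 0.34252 N/mm
U = ½kδ² = 0.5 × 0.34252 × 30.1² = 155.17 N·mm = 0.15517 J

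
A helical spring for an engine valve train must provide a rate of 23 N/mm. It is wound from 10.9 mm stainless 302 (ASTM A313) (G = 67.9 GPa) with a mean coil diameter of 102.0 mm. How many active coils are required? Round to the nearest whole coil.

N_a = Gd⁴/(8D³k) = (67.9×10³ × 10.9⁴)/(8 × 102.0³ × 23)
    = 9.58464e+08 / 1.95262e+08 = 4.909 → 5 coils

5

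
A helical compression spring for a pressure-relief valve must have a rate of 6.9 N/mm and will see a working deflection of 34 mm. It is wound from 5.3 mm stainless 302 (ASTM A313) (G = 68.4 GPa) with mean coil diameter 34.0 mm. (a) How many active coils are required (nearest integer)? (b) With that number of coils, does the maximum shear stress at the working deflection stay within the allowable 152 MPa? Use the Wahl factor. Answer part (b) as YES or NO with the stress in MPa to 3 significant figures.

N_a = Gd⁴/(8D³k) = (68.4×10³)(5.3⁴)/(8·34.0³·6.9) = 24.88 → N_a = 25
Actual rate k = Gd⁴/(8D³·25) = 6.8658 N/mm
Working load F = kδ = 6.8658·34 = 233.44 N
C = 34.0/5.3 = 6.4151; K_W = (4C−1)/(4C−4)+0.615/C = 1.2344
τ_max = K_W·8FD/(πd³) = 1.2344·135.76 = 167.57 MPa
τ_max > 152 MPa → exceeds allowable

(a) 25 coils; (b) NO, τ_max = 168 MPa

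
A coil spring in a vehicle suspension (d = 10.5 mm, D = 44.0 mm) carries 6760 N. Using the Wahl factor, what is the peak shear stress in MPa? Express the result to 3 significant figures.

Spring index C = D/d = 44.0/10.5 = 4.1905
K_W = (4C−1)/(4C−4) + 0.615/C = 15.762/12.762 + 0.1468 = 1.3818
τ₀ = 8FD/(πd³) = 8·6760·44.0/(π·10.5³) = 2.37952e+06/3636.8 = 654.29 MPa
τ_max = K·τ₀ = 1.3818 × 654.29 = 904.12 MPa

904 MPa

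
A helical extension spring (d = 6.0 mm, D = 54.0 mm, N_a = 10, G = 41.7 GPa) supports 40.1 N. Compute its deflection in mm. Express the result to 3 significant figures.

9.35 mm

k = Gd⁴/(8D³N_a) = (41.7×10³)(6.0⁴)/(8·54.0³·10) = 4.2901 N/mm
δ = F/k = 40.1 / 4.2901 = 9.3471 mm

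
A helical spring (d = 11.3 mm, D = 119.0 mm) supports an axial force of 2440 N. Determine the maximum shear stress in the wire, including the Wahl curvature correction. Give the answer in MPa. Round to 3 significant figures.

583 MPa

Spring index C = D/d = 119.0/11.3 = 10.5310
K_W = (4C−1)/(4C−4) + 0.615/C = 41.124/38.124 + 0.0584 = 1.1371
τ₀ = 8FD/(πd³) = 8·2440·119.0/(π·11.3³) = 2.32288e+06/4533 = 512.44 MPa
τ_max = K·τ₀ = 1.1371 × 512.44 = 582.69 MPa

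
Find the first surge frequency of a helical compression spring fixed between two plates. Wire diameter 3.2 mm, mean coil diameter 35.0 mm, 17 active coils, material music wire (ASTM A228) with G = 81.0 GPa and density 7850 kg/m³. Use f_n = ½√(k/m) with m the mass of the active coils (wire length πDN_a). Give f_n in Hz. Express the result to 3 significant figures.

55.5 Hz

k = Gd⁴/(8D³N_a) = (81.0×10³)(3.2⁴)/(8·35.0³·17) = 1.4566 N/mm = 1456.6 N/m
Wire length L = πDN_a = π·35.0·17 = 1869.2 mm
m = ρ·(πd²/4)·L = 7850 × 8.0425×10⁻⁶ m² × 1.8692 m = 0.11801 kg
f_n = ½√(k/m) = 0.5·√(1456.6/0.11801) = 0.5·√(12343) = 55.549 Hz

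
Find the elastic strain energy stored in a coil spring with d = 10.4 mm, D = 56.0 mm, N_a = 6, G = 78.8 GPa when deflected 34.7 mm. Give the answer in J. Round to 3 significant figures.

k = Gd⁴/(8D³N_a) = (78.8×10³)(10.4⁴)/(8·56.0³·6) = 109.36 N/mm
U = ½kδ² = 0.5 × 109.36 × 34.7² = 65839 N·mm = 65.839 J

65.8 J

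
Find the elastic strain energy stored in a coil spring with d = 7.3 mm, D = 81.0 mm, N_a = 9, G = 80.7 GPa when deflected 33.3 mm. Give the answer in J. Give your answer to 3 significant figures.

k = Gd⁴/(8D³N_a) = (80.7×10³)(7.3⁴)/(8·81.0³·9) = 5.9893 N/mm
U = ½kδ² = 0.5 × 5.9893 × 33.3² = 3320.7 N·mm = 3.3207 J

3.32 J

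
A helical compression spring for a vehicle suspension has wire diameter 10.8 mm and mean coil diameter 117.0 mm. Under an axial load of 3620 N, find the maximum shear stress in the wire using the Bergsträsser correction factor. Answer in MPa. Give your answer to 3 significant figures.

Spring index C = D/d = 117.0/10.8 = 10.8333
K_B = (4C+2)/(4C−3) = 45.333/40.333 = 1.1240
τ₀ = 8FD/(πd³) = 8·3620·117.0/(π·10.8³) = 3.38832e+06/3957.5 = 856.18 MPa
τ_max = K·τ₀ = 1.1240 × 856.18 = 962.31 MPa

962 MPa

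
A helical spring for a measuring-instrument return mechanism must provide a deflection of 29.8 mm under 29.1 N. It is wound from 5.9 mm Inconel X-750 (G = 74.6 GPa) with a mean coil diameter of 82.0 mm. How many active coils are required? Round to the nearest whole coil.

Required rate k = F/δ = 29.1/29.8 = 0.97651 N/mm
N_a = Gd⁴/(8D³k) = (74.6×10³ × 5.9⁴)/(8 × 82.0³ × 0.97651)
    = 9.03955e+07 / 4.30733e+06 = 20.99 → 21 coils

21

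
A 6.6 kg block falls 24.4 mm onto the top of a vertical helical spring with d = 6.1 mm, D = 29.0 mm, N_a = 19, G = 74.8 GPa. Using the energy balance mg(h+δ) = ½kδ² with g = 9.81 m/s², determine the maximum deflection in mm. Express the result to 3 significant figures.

k = Gd⁴/(8D³N_a) = (74.8×10³)(6.1⁴)/(8·29.0³·19) = 27.937 N/mm
W = mg = 6.6 × 9.81 = 64.746 N
½kδ² − Wδ − Wh = 0 → δ = (W + √(W² + 2kWh))/k
δ = (64.746 + √(4192 + 88270.6))/27.937 = (64.746 + 304.08)/27.937 = 13.202 mm

13.2 mm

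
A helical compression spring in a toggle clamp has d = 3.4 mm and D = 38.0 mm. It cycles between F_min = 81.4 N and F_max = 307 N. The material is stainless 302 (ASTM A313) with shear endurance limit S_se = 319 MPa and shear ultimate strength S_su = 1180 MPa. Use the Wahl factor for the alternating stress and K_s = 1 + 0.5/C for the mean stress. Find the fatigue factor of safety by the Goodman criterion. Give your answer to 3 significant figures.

C = D/d = 38.0/3.4 = 11.1765; K_W = (4C−1)/(4C−4)+0.615/C = 1.1287; K_s = 1+0.5/C = 1.0447
F_a = (F_max−F_min)/2 = 112.8 N; F_m = (F_max+F_min)/2 = 194.2 N
τ_a = K_W·8F_aD/(πd³) = 1.1287 × 277.71 = 313.46 MPa
τ_m = K_s·8F_mD/(πd³) = 1.0447 × 478.12 = 499.51 MPa
Goodman: 1/n_f = τ_a/S_se + τ_m/S_su = 313.46/319 + 499.51/1180 = 0.98264 + 0.42331 = 1.406
n_f = 1/1.406 = 0.7113

0.711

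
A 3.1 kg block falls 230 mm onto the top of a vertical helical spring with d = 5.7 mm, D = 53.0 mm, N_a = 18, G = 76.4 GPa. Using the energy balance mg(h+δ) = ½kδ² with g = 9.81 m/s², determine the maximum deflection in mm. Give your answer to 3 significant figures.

69.6 mm

k = Gd⁴/(8D³N_a) = (76.4×10³)(5.7⁴)/(8·53.0³·18) = 3.7619 N/mm
W = mg = 3.1 × 9.81 = 30.411 N
½kδ² − Wδ − Wh = 0 → δ = (W + √(W² + 2kWh))/k
δ = (30.411 + √(924.83 + 52624.9))/3.7619 = (30.411 + 231.41)/3.7619 = 69.598 mm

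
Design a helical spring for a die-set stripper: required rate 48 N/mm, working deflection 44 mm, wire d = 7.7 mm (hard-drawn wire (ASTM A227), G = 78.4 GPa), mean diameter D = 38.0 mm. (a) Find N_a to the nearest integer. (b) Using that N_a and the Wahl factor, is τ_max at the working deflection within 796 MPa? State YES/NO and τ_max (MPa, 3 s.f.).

N_a = Gd⁴/(8D³k) = (78.4×10³)(7.7⁴)/(8·38.0³·48) = 13.08 → N_a = 13
Actual rate k = Gd⁴/(8D³·13) = 48.294 N/mm
Working load F = kδ = 48.294·44 = 2124.9 N
C = 38.0/7.7 = 4.9351; K_W = (4C−1)/(4C−4)+0.615/C = 1.3152
τ_max = K_W·8FD/(πd³) = 1.3152·450.4 = 592.37 MPa
τ_max ≤ 796 MPa → acceptable

(a) 13 coils; (b) YES, τ_max = 592 MPa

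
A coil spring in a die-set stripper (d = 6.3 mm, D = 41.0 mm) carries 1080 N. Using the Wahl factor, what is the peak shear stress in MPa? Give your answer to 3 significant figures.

Spring index C = D/d = 41.0/6.3 = 6.5079
K_W = (4C−1)/(4C−4) + 0.615/C = 25.032/22.032 + 0.0945 = 1.2307
τ₀ = 8FD/(πd³) = 8·1080·41.0/(π·6.3³) = 354240/785.55 = 450.95 MPa
τ_max = K·τ₀ = 1.2307 × 450.95 = 554.97 MPa

555 MPa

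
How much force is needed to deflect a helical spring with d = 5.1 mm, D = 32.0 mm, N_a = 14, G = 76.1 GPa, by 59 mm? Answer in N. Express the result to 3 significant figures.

k = Gd⁴/(8D³N_a) = (76.1×10³)(5.1⁴)/(8·32.0³·14) = 14.028 N/mm
F = k·δ = 14.028 × 59 = 827.66 N

828 N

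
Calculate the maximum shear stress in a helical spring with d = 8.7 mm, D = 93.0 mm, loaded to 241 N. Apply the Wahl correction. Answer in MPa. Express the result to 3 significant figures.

Spring index C = D/d = 93.0/8.7 = 10.6897
K_W = (4C−1)/(4C−4) + 0.615/C = 41.759/38.759 + 0.0575 = 1.1349
τ₀ = 8FD/(πd³) = 8·241·93.0/(π·8.7³) = 179304/2068.7 = 86.673 MPa
τ_max = K·τ₀ = 1.1349 × 86.673 = 98.368 MPa

98.4 MPa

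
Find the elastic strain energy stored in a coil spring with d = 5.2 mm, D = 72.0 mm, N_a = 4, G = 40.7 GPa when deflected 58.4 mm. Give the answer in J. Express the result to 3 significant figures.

4.25 J

k = Gd⁴/(8D³N_a) = (40.7×10³)(5.2⁴)/(8·72.0³·4) = 2.4915 N/mm
U = ½kδ² = 0.5 × 2.4915 × 58.4² = 4248.7 N·mm = 4.2487 J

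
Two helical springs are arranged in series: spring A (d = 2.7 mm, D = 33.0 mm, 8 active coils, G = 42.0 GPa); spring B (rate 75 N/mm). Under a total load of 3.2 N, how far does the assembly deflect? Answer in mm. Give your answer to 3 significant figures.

k_A = Gd⁴/(8D³N_a) = (42.0×10³)(2.7⁴)/(8·33.0³·8) = 0.97047 N/mm
Series: 1/k_eq = 1/0.97047 + 1/75 = 1.0438; k_eq = 0.95807 N/mm
δ = F/k_eq = 3.2/0.95807 = 3.34 mm

3.34 mm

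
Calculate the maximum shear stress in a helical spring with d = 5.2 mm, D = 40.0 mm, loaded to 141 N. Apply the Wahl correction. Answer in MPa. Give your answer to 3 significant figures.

Spring index C = D/d = 40.0/5.2 = 7.6923
K_W = (4C−1)/(4C−4) + 0.615/C = 29.769/26.769 + 0.0800 = 1.1920
τ₀ = 8FD/(πd³) = 8·141·40.0/(π·5.2³) = 45120/441.73 = 102.14 MPa
τ_max = K·τ₀ = 1.1920 × 102.14 = 121.76 MPa

122 MPa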